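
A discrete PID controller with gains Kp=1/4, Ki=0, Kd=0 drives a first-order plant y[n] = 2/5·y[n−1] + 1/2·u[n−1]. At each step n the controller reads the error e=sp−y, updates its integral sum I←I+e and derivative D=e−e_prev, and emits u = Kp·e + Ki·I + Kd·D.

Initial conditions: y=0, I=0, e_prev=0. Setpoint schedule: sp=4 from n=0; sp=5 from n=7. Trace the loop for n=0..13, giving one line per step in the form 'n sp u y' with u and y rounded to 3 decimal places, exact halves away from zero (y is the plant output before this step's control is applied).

0 4 1.000 0.000
1 4 0.875 0.500
2 4 0.841 0.638
3 4 0.831 0.675
4 4 0.829 0.686
5 4 0.828 0.689
6 4 0.828 0.689
7 5 1.078 0.690
8 5 1.046 0.815
9 5 1.038 0.849
10 5 1.035 0.858
11 5 1.035 0.861
12 5 1.035 0.862
13 5 1.035 0.862

(exact arithmetic carried between steps; '≈' marks a value shown rounded to 6 d.p. or computed from one; I and e_prev carry over from the previous line; the table rounds u and y to 3 d.p., halves away from zero)
n=0: y=0, sp=4, e=sp−y=4; I=4, D=e−e_prev=4; u=1/4·4+0·4+0·4=1; next y=2/5·0+1/2·1=0.5
n=1: y=0.5, sp=4, e=sp−y=3.5; I=7.5, D=e−e_prev=-0.5; u=1/4·3.5+0·7.5+0·(-0.5)=0.875; next y=2/5·0.5+1/2·0.875=0.6375
n=2: y=0.6375, sp=4, e=sp−y=3.3625; I=10.8625, D=e−e_prev=-0.1375; u=1/4·3.3625+0·10.8625+0·(-0.1375)=0.840625; next y=2/5·0.6375+1/2·0.840625≈0.675313
n=3: y≈0.675313, sp=4, e=sp−y≈3.324688; I≈14.187188, D=e−e_prev≈-0.037813; u=1/4·3.324688+0·14.187188+0·(-0.037813)≈0.831172; next y=2/5·0.675313+1/2·0.831172≈0.685711
n=4: y≈0.685711, sp=4, e=sp−y≈3.314289; I≈17.501477, D=e−e_prev≈-0.010398; u=1/4·3.314289+0·17.501477+0·(-0.010398)≈0.828572; next y=2/5·0.685711+1/2·0.828572≈0.688571
n=5: y≈0.688571, sp=4, e=sp−y≈3.311429; I≈20.812906, D=e−e_prev≈-0.002860; u=1/4·3.311429+0·20.812906+0·(-0.002860)≈0.827857; next y=2/5·0.688571+1/2·0.827857≈0.689357
n=6: y≈0.689357, sp=4, e=sp−y≈3.310643; I≈24.123549, D=e−e_prev≈-0.000786; u=1/4·3.310643+0·24.123549+0·(-0.000786)≈0.827661; next y=2/5·0.689357+1/2·0.827661≈0.689573
n=7: y≈0.689573, sp=5, e=sp−y≈4.310427; I≈28.433976, D=e−e_prev≈0.999784; u=1/4·4.310427+0·28.433976+0·0.999784≈1.077607; next y=2/5·0.689573+1/2·1.077607≈0.814633
n=8: y≈0.814633, sp=5, e=sp−y≈4.185367; I≈32.619343, D=e−e_prev≈-0.125059; u=1/4·4.185367+0·32.619343+0·(-0.125059)≈1.046342; next y=2/5·0.814633+1/2·1.046342≈0.849024
n=9: y≈0.849024, sp=5, e=sp−y≈4.150976; I≈36.770319, D=e−e_prev≈-0.034391; u=1/4·4.150976+0·36.770319+0·(-0.034391)≈1.037744; next y=2/5·0.849024+1/2·1.037744≈0.858482
n=10: y≈0.858482, sp=5, e=sp−y≈4.141518; I≈40.911838, D=e−e_prev≈-0.009458; u=1/4·4.141518+0·40.911838+0·(-0.009458)≈1.035380; next y=2/5·0.858482+1/2·1.035380≈0.861082
n=11: y≈0.861082, sp=5, e=sp−y≈4.138918; I≈45.050755, D=e−e_prev≈-0.002601; u=1/4·4.138918+0·45.050755+0·(-0.002601)≈1.034729; next y=2/5·0.861082+1/2·1.034729≈0.861798
n=12: y≈0.861798, sp=5, e=sp−y≈4.138202; I≈49.188958, D=e−e_prev≈-0.000715; u=1/4·4.138202+0·49.188958+0·(-0.000715)≈1.034551; next y=2/5·0.861798+1/2·1.034551≈0.861994
n=13: y≈0.861994, sp=5, e=sp−y≈4.138006; I≈53.326963, D=e−e_prev≈-0.000197; u=1/4·4.138006+0·53.326963+0·(-0.000197)≈1.034501; next y=2/5·0.861994+1/2·1.034501≈0.862048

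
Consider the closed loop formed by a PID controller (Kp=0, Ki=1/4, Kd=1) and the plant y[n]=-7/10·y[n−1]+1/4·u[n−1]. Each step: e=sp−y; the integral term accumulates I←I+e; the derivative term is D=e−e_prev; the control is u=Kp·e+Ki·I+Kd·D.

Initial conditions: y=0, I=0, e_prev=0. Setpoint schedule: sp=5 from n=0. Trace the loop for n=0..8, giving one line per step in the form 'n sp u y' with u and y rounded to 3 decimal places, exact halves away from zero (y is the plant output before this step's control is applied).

(exact arithmetic carried between steps; '≈' marks a value shown rounded to 6 d.p. or computed from one; I and e_prev carry over from the previous line; the table rounds u and y to 3 d.p., halves away from zero)
n=0: y=0, sp=5, e=sp−y=5; I=5, D=e−e_prev=5; u=0·5+1/4·5+1·5=6.25; next y=-7/10·0+1/4·6.25=1.5625
n=1: y=1.5625, sp=5, e=sp−y=3.4375; I=8.4375, D=e−e_prev=-1.5625; u=0·3.4375+1/4·8.4375+1·(-1.5625)=0.546875; next y=-7/10·1.5625+1/4·0.546875≈-0.957031
n=2: y≈-0.957031, sp=5, e=sp−y≈5.957031; I≈14.394531, D=e−e_prev≈2.519531; u=0·5.957031+1/4·14.394531+1·2.519531≈6.118164; next y=-7/10·(-0.957031)+1/4·6.118164≈2.199463
n=3: y≈2.199463, sp=5, e=sp−y≈2.800537; I≈17.195068, D=e−e_prev≈-3.156494; u=0·2.800537+1/4·17.195068+1·(-3.156494)≈1.142273; next y=-7/10·2.199463+1/4·1.142273≈-1.254056
n=4: y≈-1.254056, sp=5, e=sp−y≈6.254056; I≈23.449124, D=e−e_prev≈3.453519; u=0·6.254056+1/4·23.449124+1·3.453519≈9.315800; next y=-7/10·(-1.254056)+1/4·9.315800≈3.206789
n=5: y≈3.206789, sp=5, e=sp−y≈1.793211; I≈25.242335, D=e−e_prev≈-4.460845; u=0·1.793211+1/4·25.242335+1·(-4.460845)≈1.849739; next y=-7/10·3.206789+1/4·1.849739≈-1.782318
n=6: y≈-1.782318, sp=5, e=sp−y≈6.782318; I≈32.024653, D=e−e_prev≈4.989107; u=0·6.782318+1/4·32.024653+1·4.989107≈12.995270; next y=-7/10·(-1.782318)+1/4·12.995270≈4.496440
n=7: y≈4.496440, sp=5, e=sp−y≈0.503560; I≈32.528213, D=e−e_prev≈-6.278757; u=0·0.503560+1/4·32.528213+1·(-6.278757)≈1.853296; next y=-7/10·4.496440+1/4·1.853296≈-2.684184
n=8: y≈-2.684184, sp=5, e=sp−y≈7.684184; I≈40.212397, D=e−e_prev≈7.180623; u=0·7.684184+1/4·40.212397+1·7.180623≈17.233723; next y=-7/10·(-2.684184)+1/4·17.233723≈6.187359

0 5 6.250 0.000
1 5 0.547 1.563
2 5 6.118 -0.957
3 5 1.142 2.199
4 5 9.316 -1.254
5 5 1.850 3.207
6 5 12.995 -1.782
7 5 1.853 4.496
8 5 17.234 -2.684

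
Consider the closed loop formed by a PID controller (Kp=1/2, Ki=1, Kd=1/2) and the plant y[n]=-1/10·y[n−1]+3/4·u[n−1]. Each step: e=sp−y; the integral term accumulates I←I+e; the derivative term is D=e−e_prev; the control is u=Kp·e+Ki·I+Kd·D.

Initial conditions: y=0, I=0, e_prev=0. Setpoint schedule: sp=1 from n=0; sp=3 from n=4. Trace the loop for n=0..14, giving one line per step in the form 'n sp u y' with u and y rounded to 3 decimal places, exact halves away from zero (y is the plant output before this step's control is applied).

0 1 2.000 0.000
1 1 -0.500 1.500
2 1 3.800 -0.525
3 1 -2.543 2.903
4 3 11.468 -2.197
5 3 -8.920 8.821
6 3 23.554 -7.572
7 3 -26.060 18.423
8 3 51.135 -21.388
9 3 -68.138 40.490
10 3 116.595 -55.152
11 3 -169.301 92.962
12 3 273.262 -136.272
13 3 -411.775 218.574
14 3 648.599 -330.688

(exact arithmetic carried between steps; '≈' marks a value shown rounded to 6 d.p. or computed from one; I and e_prev carry over from the previous line; the table rounds u and y to 3 d.p., halves away from zero)
n=0: y=0, sp=1, e=sp−y=1; I=1, D=e−e_prev=1; u=1/2·1+1·1+1/2·1=2; next y=-1/10·0+3/4·2=1.5
n=1: y=1.5, sp=1, e=sp−y=-0.5; I=0.5, D=e−e_prev=-1.5; u=1/2·(-0.5)+1·0.5+1/2·(-1.5)=-0.5; next y=-1/10·1.5+3/4·(-0.5)=-0.525
n=2: y=-0.525, sp=1, e=sp−y=1.525; I=2.025, D=e−e_prev=2.025; u=1/2·1.525+1·2.025+1/2·2.025=3.8; next y=-1/10·(-0.525)+3/4·3.8=2.9025
n=3: y=2.9025, sp=1, e=sp−y=-1.9025; I=0.1225, D=e−e_prev=-3.4275; u=1/2·(-1.9025)+1·0.1225+1/2·(-3.4275)=-2.5425; next y=-1/10·2.9025+3/4·(-2.5425)=-2.197125
n=4: y=-2.197125, sp=3, e=sp−y=5.197125; I=5.319625, D=e−e_prev=7.099625; u=1/2·5.197125+1·5.319625+1/2·7.099625=11.468; next y=-1/10·(-2.197125)+3/4·11.468≈8.820713
n=5: y≈8.820713, sp=3, e=sp−y≈-5.820713; I≈-0.501088, D=e−e_prev≈-11.017838; u=1/2·(-5.820713)+1·(-0.501088)+1/2·(-11.017838)≈-8.920363; next y=-1/10·8.820713+3/4·(-8.920363)≈-7.572343
n=6: y≈-7.572343, sp=3, e=sp−y≈10.572343; I≈10.071256, D=e−e_prev≈16.393056; u=1/2·10.572343+1·10.071256+1/2·16.393056≈23.553955; next y=-1/10·(-7.572343)+3/4·23.553955≈18.422701
n=7: y≈18.422701, sp=3, e=sp−y≈-15.422701; I≈-5.351445, D=e−e_prev≈-25.995044; u=1/2·(-15.422701)+1·(-5.351445)+1/2·(-25.995044)≈-26.060317; next y=-1/10·18.422701+3/4·(-26.060317)≈-21.387508
n=8: y≈-21.387508, sp=3, e=sp−y≈24.387508; I≈19.036063, D=e−e_prev≈39.810208; u=1/2·24.387508+1·19.036063+1/2·39.810208≈51.134921; next y=-1/10·(-21.387508)+3/4·51.134921≈40.489942
n=9: y≈40.489942, sp=3, e=sp−y≈-37.489942; I≈-18.453879, D=e−e_prev≈-61.877449; u=1/2·(-37.489942)+1·(-18.453879)+1/2·(-61.877449)≈-68.137574; next y=-1/10·40.489942+3/4·(-68.137574)≈-55.152175
n=10: y≈-55.152175, sp=3, e=sp−y≈58.152175; I≈39.698296, D=e−e_prev≈95.642116; u=1/2·58.152175+1·39.698296+1/2·95.642116≈116.595442; next y=-1/10·(-55.152175)+3/4·116.595442≈92.961799
n=11: y≈92.961799, sp=3, e=sp−y≈-89.961799; I≈-50.263503, D=e−e_prev≈-148.113974; u=1/2·(-89.961799)+1·(-50.263503)+1/2·(-148.113974)≈-169.301389; next y=-1/10·92.961799+3/4·(-169.301389)≈-136.272221
n=12: y≈-136.272221, sp=3, e=sp−y≈139.272221; I≈89.008719, D=e−e_prev≈229.234020; u=1/2·139.272221+1·89.008719+1/2·229.234020≈273.261840; next y=-1/10·(-136.272221)+3/4·273.261840≈218.573602
n=13: y≈218.573602, sp=3, e=sp−y≈-215.573602; I≈-126.564883, D=e−e_prev≈-354.845823; u=1/2·(-215.573602)+1·(-126.564883)+1/2·(-354.845823)≈-411.774596; next y=-1/10·218.573602+3/4·(-411.774596)≈-330.688307
n=14: y≈-330.688307, sp=3, e=sp−y≈333.688307; I≈207.123424, D=e−e_prev≈549.261909; u=1/2·333.688307+1·207.123424+1/2·549.261909≈648.598532; next y=-1/10·(-330.688307)+3/4·648.598532≈519.517729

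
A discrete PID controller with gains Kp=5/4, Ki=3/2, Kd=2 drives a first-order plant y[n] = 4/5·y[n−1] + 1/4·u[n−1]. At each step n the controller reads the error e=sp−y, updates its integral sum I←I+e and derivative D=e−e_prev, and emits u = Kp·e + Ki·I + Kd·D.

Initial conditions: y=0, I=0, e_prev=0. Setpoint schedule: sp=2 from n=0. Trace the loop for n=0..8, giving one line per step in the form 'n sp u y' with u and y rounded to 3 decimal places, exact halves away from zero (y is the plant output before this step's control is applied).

(exact arithmetic carried between steps; '≈' marks a value shown rounded to 6 d.p. or computed from one; I and e_prev carry over from the previous line; the table rounds u and y to 3 d.p., halves away from zero)
n=0: y=0, sp=2, e=sp−y=2; I=2, D=e−e_prev=2; u=5/4·2+3/2·2+2·2=9.5; next y=4/5·0+1/4·9.5=2.375
n=1: y=2.375, sp=2, e=sp−y=-0.375; I=1.625, D=e−e_prev=-2.375; u=5/4·(-0.375)+3/2·1.625+2·(-2.375)=-2.78125; next y=4/5·2.375+1/4·(-2.78125)≈1.204688
n=2: y≈1.204688, sp=2, e=sp−y≈0.795313; I≈2.420313, D=e−e_prev≈1.170313; u=5/4·0.795313+3/2·2.420313+2·1.170313≈6.965234; next y=4/5·1.204688+1/4·6.965234≈2.705059
n=3: y≈2.705059, sp=2, e=sp−y≈-0.705059; I≈1.715254, D=e−e_prev≈-1.500371; u=5/4·(-0.705059)+3/2·1.715254+2·(-1.500371)≈-1.309185; next y=4/5·2.705059+1/4·(-1.309185)≈1.836751
n=4: y≈1.836751, sp=2, e=sp−y≈0.163249; I≈1.878503, D=e−e_prev≈0.868308; u=5/4·0.163249+3/2·1.878503+2·0.868308≈4.758432; next y=4/5·1.836751+1/4·4.758432≈2.659009
n=5: y≈2.659009, sp=2, e=sp−y≈-0.659009; I≈1.219495, D=e−e_prev≈-0.822258; u=5/4·(-0.659009)+3/2·1.219495+2·(-0.822258)≈-0.639035; next y=4/5·2.659009+1/4·(-0.639035)≈1.967448
n=6: y≈1.967448, sp=2, e=sp−y≈0.032552; I≈1.252046, D=e−e_prev≈0.691560; u=5/4·0.032552+3/2·1.252046+2·0.691560≈3.301880; next y=4/5·1.967448+1/4·3.301880≈2.399429
n=7: y≈2.399429, sp=2, e=sp−y≈-0.399429; I≈0.852618, D=e−e_prev≈-0.431980; u=5/4·(-0.399429)+3/2·0.852618+2·(-0.431980)≈-0.084320; next y=4/5·2.399429+1/4·(-0.084320)≈1.898463
n=8: y≈1.898463, sp=2, e=sp−y≈0.101537; I≈0.954155, D=e−e_prev≈0.500966; u=5/4·0.101537+3/2·0.954155+2·0.500966≈2.560085; next y=4/5·1.898463+1/4·2.560085≈2.158792

0 2 9.500 0.000
1 2 -2.781 2.375
2 2 6.965 1.205
3 2 -1.309 2.705
4 2 4.758 1.837
5 2 -0.639 2.659
6 2 3.302 1.967
7 2 -0.084 2.399
8 2 2.560 1.898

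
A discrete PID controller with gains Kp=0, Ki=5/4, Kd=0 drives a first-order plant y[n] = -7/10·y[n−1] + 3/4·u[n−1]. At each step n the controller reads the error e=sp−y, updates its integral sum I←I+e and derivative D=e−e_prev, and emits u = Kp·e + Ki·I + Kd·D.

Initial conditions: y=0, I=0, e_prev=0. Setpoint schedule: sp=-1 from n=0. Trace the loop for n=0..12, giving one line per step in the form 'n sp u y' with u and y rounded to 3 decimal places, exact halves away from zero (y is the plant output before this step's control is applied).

0 -1 -1.250 0.000
1 -1 -1.328 -0.938
2 -1 -2.153 -0.340
3 -1 -1.682 -1.377
4 -1 -2.560 -0.297
5 -1 -1.670 -1.712
6 -1 -2.852 -0.054
7 -1 -1.476 -2.101
8 -1 -3.181 0.364
9 -1 -1.130 -2.640
10 -1 -3.631 1.000
11 -1 -0.602 -3.423
12 -1 -4.283 1.945

(exact arithmetic carried between steps; '≈' marks a value shown rounded to 6 d.p. or computed from one; I and e_prev carry over from the previous line; the table rounds u and y to 3 d.p., halves away from zero)
n=0: y=0, sp=-1, e=sp−y=-1; I=-1, D=e−e_prev=-1; u=0·(-1)+5/4·(-1)+0·(-1)=-1.25; next y=-7/10·0+3/4·(-1.25)=-0.9375
n=1: y=-0.9375, sp=-1, e=sp−y=-0.0625; I=-1.0625, D=e−e_prev=0.9375; u=0·(-0.0625)+5/4·(-1.0625)+0·0.9375=-1.328125; next y=-7/10·(-0.9375)+3/4·(-1.328125)≈-0.339844
n=2: y≈-0.339844, sp=-1, e=sp−y≈-0.660156; I≈-1.722656, D=e−e_prev≈-0.597656; u=0·(-0.660156)+5/4·(-1.722656)+0·(-0.597656)≈-2.153320; next y=-7/10·(-0.339844)+3/4·(-2.153320)≈-1.377100
n=3: y≈-1.377100, sp=-1, e=sp−y≈0.377100; I≈-1.345557, D=e−e_prev≈1.037256; u=0·0.377100+5/4·(-1.345557)+0·1.037256≈-1.681946; next y=-7/10·(-1.377100)+3/4·(-1.681946)≈-0.297490
n=4: y≈-0.297490, sp=-1, e=sp−y≈-0.702510; I≈-2.048067, D=e−e_prev≈-1.079610; u=0·(-0.702510)+5/4·(-2.048067)+0·(-1.079610)≈-2.560084; next y=-7/10·(-0.297490)+3/4·(-2.560084)≈-1.711820
n=5: y≈-1.711820, sp=-1, e=sp−y≈0.711820; I≈-1.336247, D=e−e_prev≈1.414330; u=0·0.711820+5/4·(-1.336247)+0·1.414330≈-1.670309; next y=-7/10·(-1.711820)+3/4·(-1.670309)≈-0.054457
n=6: y≈-0.054457, sp=-1, e=sp−y≈-0.945543; I≈-2.281789, D=e−e_prev≈-1.657363; u=0·(-0.945543)+5/4·(-2.281789)+0·(-1.657363)≈-2.852237; next y=-7/10·(-0.054457)+3/4·(-2.852237)≈-2.101057
n=7: y≈-2.101057, sp=-1, e=sp−y≈1.101057; I≈-1.180732, D=e−e_prev≈2.046600; u=0·1.101057+5/4·(-1.180732)+0·2.046600≈-1.475915; next y=-7/10·(-2.101057)+3/4·(-1.475915)≈0.363804
n=8: y≈0.363804, sp=-1, e=sp−y≈-1.363804; I≈-2.544536, D=e−e_prev≈-2.464861; u=0·(-1.363804)+5/4·(-2.544536)+0·(-2.464861)≈-3.180670; next y=-7/10·0.363804+3/4·(-3.180670)≈-2.640165
n=9: y≈-2.640165, sp=-1, e=sp−y≈1.640165; I≈-0.904371, D=e−e_prev≈3.003969; u=0·1.640165+5/4·(-0.904371)+0·3.003969≈-1.130463; next y=-7/10·(-2.640165)+3/4·(-1.130463)≈1.000268
n=10: y≈1.000268, sp=-1, e=sp−y≈-2.000268; I≈-2.904639, D=e−e_prev≈-3.640433; u=0·(-2.000268)+5/4·(-2.904639)+0·(-3.640433)≈-3.630799; next y=-7/10·1.000268+3/4·(-3.630799)≈-3.423287
n=11: y≈-3.423287, sp=-1, e=sp−y≈2.423287; I≈-0.481352, D=e−e_prev≈4.423555; u=0·2.423287+5/4·(-0.481352)+0·4.423555≈-0.601690; next y=-7/10·(-3.423287)+3/4·(-0.601690)≈1.945033
n=12: y≈1.945033, sp=-1, e=sp−y≈-2.945033; I≈-3.426385, D=e−e_prev≈-5.368319; u=0·(-2.945033)+5/4·(-3.426385)+0·(-5.368319)≈-4.282981; next y=-7/10·1.945033+3/4·(-4.282981)≈-4.573759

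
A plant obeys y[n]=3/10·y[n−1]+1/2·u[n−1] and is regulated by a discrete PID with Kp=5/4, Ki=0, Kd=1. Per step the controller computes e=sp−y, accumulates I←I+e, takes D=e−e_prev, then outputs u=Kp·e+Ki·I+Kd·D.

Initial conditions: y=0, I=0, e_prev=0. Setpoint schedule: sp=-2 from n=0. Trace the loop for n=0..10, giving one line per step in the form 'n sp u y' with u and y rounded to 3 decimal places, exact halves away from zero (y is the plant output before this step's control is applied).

(exact arithmetic carried between steps; '≈' marks a value shown rounded to 6 d.p. or computed from one; I and e_prev carry over from the previous line; the table rounds u and y to 3 d.p., halves away from zero)
n=0: y=0, sp=-2, e=sp−y=-2; I=-2, D=e−e_prev=-2; u=5/4·(-2)+0·(-2)+1·(-2)=-4.5; next y=3/10·0+1/2·(-4.5)=-2.25
n=1: y=-2.25, sp=-2, e=sp−y=0.25; I=-1.75, D=e−e_prev=2.25; u=5/4·0.25+0·(-1.75)+1·2.25=2.5625; next y=3/10·(-2.25)+1/2·2.5625=0.60625
n=2: y=0.60625, sp=-2, e=sp−y=-2.60625; I=-4.35625, D=e−e_prev=-2.85625; u=5/4·(-2.60625)+0·(-4.35625)+1·(-2.85625)≈-6.114063; next y=3/10·0.60625+1/2·(-6.114063)≈-2.875156
n=3: y≈-2.875156, sp=-2, e=sp−y≈0.875156; I≈-3.481094, D=e−e_prev≈3.481406; u=5/4·0.875156+0·(-3.481094)+1·3.481406≈4.575352; next y=3/10·(-2.875156)+1/2·4.575352≈1.425129
n=4: y≈1.425129, sp=-2, e=sp−y≈-3.425129; I≈-6.906223, D=e−e_prev≈-4.300285; u=5/4·(-3.425129)+0·(-6.906223)+1·(-4.300285)≈-8.581696; next y=3/10·1.425129+1/2·(-8.581696)≈-3.863309
n=5: y≈-3.863309, sp=-2, e=sp−y≈1.863309; I≈-5.042913, D=e−e_prev≈5.288438; u=5/4·1.863309+0·(-5.042913)+1·5.288438≈7.617575; next y=3/10·(-3.863309)+1/2·7.617575≈2.649795
n=6: y≈2.649795, sp=-2, e=sp−y≈-4.649795; I≈-9.692708, D=e−e_prev≈-6.513104; u=5/4·(-4.649795)+0·(-9.692708)+1·(-6.513104)≈-12.325348; next y=3/10·2.649795+1/2·(-12.325348)≈-5.367735
n=7: y≈-5.367735, sp=-2, e=sp−y≈3.367735; I≈-6.324973, D=e−e_prev≈8.017530; u=5/4·3.367735+0·(-6.324973)+1·8.017530≈12.227199; next y=3/10·(-5.367735)+1/2·12.227199≈4.503279
n=8: y≈4.503279, sp=-2, e=sp−y≈-6.503279; I≈-12.828252, D=e−e_prev≈-9.871015; u=5/4·(-6.503279)+0·(-12.828252)+1·(-9.871015)≈-18.000113; next y=3/10·4.503279+1/2·(-18.000113)≈-7.649073
n=9: y≈-7.649073, sp=-2, e=sp−y≈5.649073; I≈-7.179179, D=e−e_prev≈12.152352; u=5/4·5.649073+0·(-7.179179)+1·12.152352≈19.213693; next y=3/10·(-7.649073)+1/2·19.213693≈7.312125
n=10: y≈7.312125, sp=-2, e=sp−y≈-9.312125; I≈-16.491303, D=e−e_prev≈-14.961198; u=5/4·(-9.312125)+0·(-16.491303)+1·(-14.961198)≈-26.601354; next y=3/10·7.312125+1/2·(-26.601354)≈-11.107039

0 -2 -4.500 0.000
1 -2 2.563 -2.250
2 -2 -6.114 0.606
3 -2 4.575 -2.875
4 -2 -8.582 1.425
5 -2 7.618 -3.863
6 -2 -12.325 2.650
7 -2 12.227 -5.368
8 -2 -18.000 4.503
9 -2 19.214 -7.649
10 -2 -26.601 7.312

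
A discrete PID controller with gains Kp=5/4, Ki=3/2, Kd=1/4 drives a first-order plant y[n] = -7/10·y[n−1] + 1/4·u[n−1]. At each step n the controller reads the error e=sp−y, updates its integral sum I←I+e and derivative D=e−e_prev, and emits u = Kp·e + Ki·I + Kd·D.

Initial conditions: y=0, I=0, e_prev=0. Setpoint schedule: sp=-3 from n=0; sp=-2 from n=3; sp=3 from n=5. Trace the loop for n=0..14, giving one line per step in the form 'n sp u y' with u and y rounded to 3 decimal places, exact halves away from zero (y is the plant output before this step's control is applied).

0 -3 -9.000 0.000
1 -3 -6.000 -2.250
2 -3 -14.663 0.075
3 -2 -4.314 -3.718
4 -2 -18.662 1.524
5 3 14.132 -5.732
6 3 -15.668 7.546
7 3 31.067 -9.199
8 3 -25.035 14.206
9 3 55.234 -16.203
10 3 -47.625 25.151
11 3 93.474 -29.512
12 3 -92.038 44.027
13 3 158.371 -53.828
14 3 -174.153 77.272

(exact arithmetic carried between steps; '≈' marks a value shown rounded to 6 d.p. or computed from one; I and e_prev carry over from the previous line; the table rounds u and y to 3 d.p., halves away from zero)
n=0: y=0, sp=-3, e=sp−y=-3; I=-3, D=e−e_prev=-3; u=5/4·(-3)+3/2·(-3)+1/4·(-3)=-9; next y=-7/10·0+1/4·(-9)=-2.25
n=1: y=-2.25, sp=-3, e=sp−y=-0.75; I=-3.75, D=e−e_prev=2.25; u=5/4·(-0.75)+3/2·(-3.75)+1/4·2.25=-6; next y=-7/10·(-2.25)+1/4·(-6)=0.075
n=2: y=0.075, sp=-3, e=sp−y=-3.075; I=-6.825, D=e−e_prev=-2.325; u=5/4·(-3.075)+3/2·(-6.825)+1/4·(-2.325)=-14.6625; next y=-7/10·0.075+1/4·(-14.6625)=-3.718125
n=3: y=-3.718125, sp=-2, e=sp−y=1.718125; I=-5.106875, D=e−e_prev=4.793125; u=5/4·1.718125+3/2·(-5.106875)+1/4·4.793125=-4.314375; next y=-7/10·(-3.718125)+1/4·(-4.314375)≈1.524094
n=4: y≈1.524094, sp=-2, e=sp−y≈-3.524094; I≈-8.630969, D=e−e_prev≈-5.242219; u=5/4·(-3.524094)+3/2·(-8.630969)+1/4·(-5.242219)≈-18.662125; next y=-7/10·1.524094+1/4·(-18.662125)≈-5.732397
n=5: y≈-5.732397, sp=3, e=sp−y≈8.732397; I≈0.101428, D=e−e_prev≈12.256491; u=5/4·8.732397+3/2·0.101428+1/4·12.256491≈14.131761; next y=-7/10·(-5.732397)+1/4·14.131761≈7.545618
n=6: y≈7.545618, sp=3, e=sp−y≈-4.545618; I≈-4.444190, D=e−e_prev≈-13.278015; u=5/4·(-4.545618)+3/2·(-4.444190)+1/4·(-13.278015)≈-15.667811; next y=-7/10·7.545618+1/4·(-15.667811)≈-9.198885
n=7: y≈-9.198885, sp=3, e=sp−y≈12.198885; I≈7.754696, D=e−e_prev≈16.744503; u=5/4·12.198885+3/2·7.754696+1/4·16.744503≈31.066776; next y=-7/10·(-9.198885)+1/4·31.066776≈14.205914
n=8: y≈14.205914, sp=3, e=sp−y≈-11.205914; I≈-3.451218, D=e−e_prev≈-23.404799; u=5/4·(-11.205914)+3/2·(-3.451218)+1/4·(-23.404799)≈-25.035419; next y=-7/10·14.205914+1/4·(-25.035419)≈-16.202994
n=9: y≈-16.202994, sp=3, e=sp−y≈19.202994; I≈15.751776, D=e−e_prev≈30.408908; u=5/4·19.202994+3/2·15.751776+1/4·30.408908≈55.233635; next y=-7/10·(-16.202994)+1/4·55.233635≈25.150505
n=10: y≈25.150505, sp=3, e=sp−y≈-22.150505; I≈-6.398729, D=e−e_prev≈-41.353499; u=5/4·(-22.150505)+3/2·(-6.398729)+1/4·(-41.353499)≈-47.624599; next y=-7/10·25.150505+1/4·(-47.624599)≈-29.511503
n=11: y≈-29.511503, sp=3, e=sp−y≈32.511503; I≈26.112774, D=e−e_prev≈54.662008; u=5/4·32.511503+3/2·26.112774+1/4·54.662008≈93.474042; next y=-7/10·(-29.511503)+1/4·93.474042≈44.026563
n=12: y≈44.026563, sp=3, e=sp−y≈-41.026563; I≈-14.913788, D=e−e_prev≈-73.538066; u=5/4·(-41.026563)+3/2·(-14.913788)+1/4·(-73.538066)≈-92.038402; next y=-7/10·44.026563+1/4·(-92.038402)≈-53.828194
n=13: y≈-53.828194, sp=3, e=sp−y≈56.828194; I≈41.914406, D=e−e_prev≈97.854757; u=5/4·56.828194+3/2·41.914406+1/4·97.854757≈158.370542; next y=-7/10·(-53.828194)+1/4·158.370542≈77.272372
n=14: y≈77.272372, sp=3, e=sp−y≈-74.272372; I≈-32.357965, D=e−e_prev≈-131.100566; u=5/4·(-74.272372)+3/2·(-32.357965)+1/4·(-131.100566)≈-174.152554; next y=-7/10·77.272372+1/4·(-174.152554)≈-97.628799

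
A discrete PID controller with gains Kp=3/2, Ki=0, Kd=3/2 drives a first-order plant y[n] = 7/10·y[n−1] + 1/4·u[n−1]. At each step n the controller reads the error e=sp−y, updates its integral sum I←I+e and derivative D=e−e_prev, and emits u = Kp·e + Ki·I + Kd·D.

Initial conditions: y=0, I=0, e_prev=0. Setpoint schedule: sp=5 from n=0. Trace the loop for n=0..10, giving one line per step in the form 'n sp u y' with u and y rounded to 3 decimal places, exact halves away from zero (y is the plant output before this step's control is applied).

(exact arithmetic carried between steps; '≈' marks a value shown rounded to 6 d.p. or computed from one; I and e_prev carry over from the previous line; the table rounds u and y to 3 d.p., halves away from zero)
n=0: y=0, sp=5, e=sp−y=5; I=5, D=e−e_prev=5; u=3/2·5+0·5+3/2·5=15; next y=7/10·0+1/4·15=3.75
n=1: y=3.75, sp=5, e=sp−y=1.25; I=6.25, D=e−e_prev=-3.75; u=3/2·1.25+0·6.25+3/2·(-3.75)=-3.75; next y=7/10·3.75+1/4·(-3.75)=1.6875
n=2: y=1.6875, sp=5, e=sp−y=3.3125; I=9.5625, D=e−e_prev=2.0625; u=3/2·3.3125+0·9.5625+3/2·2.0625=8.0625; next y=7/10·1.6875+1/4·8.0625=3.196875
n=3: y=3.196875, sp=5, e=sp−y=1.803125; I=11.365625, D=e−e_prev=-1.509375; u=3/2·1.803125+0·11.365625+3/2·(-1.509375)=0.440625; next y=7/10·3.196875+1/4·0.440625≈2.347969
n=4: y≈2.347969, sp=5, e=sp−y≈2.652031; I≈14.017656, D=e−e_prev≈0.848906; u=3/2·2.652031+0·14.017656+3/2·0.848906≈5.251406; next y=7/10·2.347969+1/4·5.251406≈2.956430
n=5: y≈2.956430, sp=5, e=sp−y≈2.043570; I≈16.061227, D=e−e_prev≈-0.608461; u=3/2·2.043570+0·16.061227+3/2·(-0.608461)≈2.152664; next y=7/10·2.956430+1/4·2.152664≈2.607667
n=6: y≈2.607667, sp=5, e=sp−y≈2.392333; I≈18.453560, D=e−e_prev≈0.348763; u=3/2·2.392333+0·18.453560+3/2·0.348763≈4.111644; next y=7/10·2.607667+1/4·4.111644≈2.853278
n=7: y≈2.853278, sp=5, e=sp−y≈2.146722; I≈20.600282, D=e−e_prev≈-0.245611; u=3/2·2.146722+0·20.600282+3/2·(-0.245611)≈2.851667; next y=7/10·2.853278+1/4·2.851667≈2.710211
n=8: y≈2.710211, sp=5, e=sp−y≈2.289789; I≈22.890071, D=e−e_prev≈0.143067; u=3/2·2.289789+0·22.890071+3/2·0.143067≈3.649283; next y=7/10·2.710211+1/4·3.649283≈2.809469
n=9: y≈2.809469, sp=5, e=sp−y≈2.190531; I≈25.080602, D=e−e_prev≈-0.099257; u=3/2·2.190531+0·25.080602+3/2·(-0.099257)≈3.136911; next y=7/10·2.809469+1/4·3.136911≈2.750856
n=10: y≈2.750856, sp=5, e=sp−y≈2.249144; I≈27.329746, D=e−e_prev≈0.058613; u=3/2·2.249144+0·27.329746+3/2·0.058613≈3.461636; next y=7/10·2.750856+1/4·3.461636≈2.791008

0 5 15.000 0.000
1 5 -3.750 3.750
2 5 8.063 1.688
3 5 0.441 3.197
4 5 5.251 2.348
5 5 2.153 2.956
6 5 4.112 2.608
7 5 2.852 2.853
8 5 3.649 2.710
9 5 3.137 2.809
10 5 3.462 2.751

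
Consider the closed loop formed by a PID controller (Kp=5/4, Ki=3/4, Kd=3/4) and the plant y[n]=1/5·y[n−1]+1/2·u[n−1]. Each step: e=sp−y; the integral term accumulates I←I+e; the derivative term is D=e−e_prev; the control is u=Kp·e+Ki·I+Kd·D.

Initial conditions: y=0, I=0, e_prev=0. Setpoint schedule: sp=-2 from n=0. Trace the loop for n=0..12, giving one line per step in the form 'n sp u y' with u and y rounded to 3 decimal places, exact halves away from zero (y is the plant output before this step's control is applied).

0 -2 -5.500 0.000
1 -2 2.063 -2.750
2 -2 -8.323 0.481
3 -2 4.743 -4.065
4 -2 -12.583 1.558
5 -2 9.696 -5.980
6 -2 -19.461 3.652
7 -2 18.317 -9.000
8 -2 -30.908 7.359
9 -2 33.029 -13.982
10 -2 -50.166 13.718
11 -2 57.979 -22.339
12 -2 -82.677 24.522

(exact arithmetic carried between steps; '≈' marks a value shown rounded to 6 d.p. or computed from one; I and e_prev carry over from the previous line; the table rounds u and y to 3 d.p., halves away from zero)
n=0: y=0, sp=-2, e=sp−y=-2; I=-2, D=e−e_prev=-2; u=5/4·(-2)+3/4·(-2)+3/4·(-2)=-5.5; next y=1/5·0+1/2·(-5.5)=-2.75
n=1: y=-2.75, sp=-2, e=sp−y=0.75; I=-1.25, D=e−e_prev=2.75; u=5/4·0.75+3/4·(-1.25)+3/4·2.75=2.0625; next y=1/5·(-2.75)+1/2·2.0625=0.48125
n=2: y=0.48125, sp=-2, e=sp−y=-2.48125; I=-3.73125, D=e−e_prev=-3.23125; u=5/4·(-2.48125)+3/4·(-3.73125)+3/4·(-3.23125)≈-8.323438; next y=1/5·0.48125+1/2·(-8.323438)≈-4.065469
n=3: y≈-4.065469, sp=-2, e=sp−y≈2.065469; I≈-1.665781, D=e−e_prev≈4.546719; u=5/4·2.065469+3/4·(-1.665781)+3/4·4.546719≈4.742539; next y=1/5·(-4.065469)+1/2·4.742539≈1.558176
n=4: y≈1.558176, sp=-2, e=sp−y≈-3.558176; I≈-5.223957, D=e−e_prev≈-5.623645; u=5/4·(-3.558176)+3/4·(-5.223957)+3/4·(-5.623645)≈-12.583421; next y=1/5·1.558176+1/2·(-12.583421)≈-5.980075
n=5: y≈-5.980075, sp=-2, e=sp−y≈3.980075; I≈-1.243882, D=e−e_prev≈7.538251; u=5/4·3.980075+3/4·(-1.243882)+3/4·7.538251≈9.695871; next y=1/5·(-5.980075)+1/2·9.695871≈3.651921
n=6: y≈3.651921, sp=-2, e=sp−y≈-5.651921; I≈-6.895802, D=e−e_prev≈-9.631996; u=5/4·(-5.651921)+3/4·(-6.895802)+3/4·(-9.631996)≈-19.460749; next y=1/5·3.651921+1/2·(-19.460749)≈-8.999990
n=7: y≈-8.999990, sp=-2, e=sp−y≈6.999990; I≈0.104188, D=e−e_prev≈12.651911; u=5/4·6.999990+3/4·0.104188+3/4·12.651911≈18.317063; next y=1/5·(-8.999990)+1/2·18.317063≈7.358533
n=8: y≈7.358533, sp=-2, e=sp−y≈-9.358533; I≈-9.254345, D=e−e_prev≈-16.358524; u=5/4·(-9.358533)+3/4·(-9.254345)+3/4·(-16.358524)≈-30.907818; next y=1/5·7.358533+1/2·(-30.907818)≈-13.982202
n=9: y≈-13.982202, sp=-2, e=sp−y≈11.982202; I≈2.727857, D=e−e_prev≈21.340735; u=5/4·11.982202+3/4·2.727857+3/4·21.340735≈33.029197; next y=1/5·(-13.982202)+1/2·33.029197≈13.718158
n=10: y≈13.718158, sp=-2, e=sp−y≈-15.718158; I≈-12.990301, D=e−e_prev≈-27.700361; u=5/4·(-15.718158)+3/4·(-12.990301)+3/4·(-27.700361)≈-50.165694; next y=1/5·13.718158+1/2·(-50.165694)≈-22.339215
n=11: y≈-22.339215, sp=-2, e=sp−y≈20.339215; I≈7.348914, D=e−e_prev≈36.057374; u=5/4·20.339215+3/4·7.348914+3/4·36.057374≈57.978735; next y=1/5·(-22.339215)+1/2·57.978735≈24.521525
n=12: y≈24.521525, sp=-2, e=sp−y≈-26.521525; I≈-19.172610, D=e−e_prev≈-46.860740; u=5/4·(-26.521525)+3/4·(-19.172610)+3/4·(-46.860740)≈-82.676918; next y=1/5·24.521525+1/2·(-82.676918)≈-36.434154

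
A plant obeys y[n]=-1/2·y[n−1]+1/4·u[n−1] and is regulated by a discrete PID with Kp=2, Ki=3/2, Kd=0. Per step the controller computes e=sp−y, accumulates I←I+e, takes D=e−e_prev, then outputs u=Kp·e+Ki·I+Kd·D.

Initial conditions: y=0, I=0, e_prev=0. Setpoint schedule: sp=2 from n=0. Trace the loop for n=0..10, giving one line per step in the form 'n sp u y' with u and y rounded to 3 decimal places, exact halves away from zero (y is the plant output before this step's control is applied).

0 2 7.000 0.000
1 2 3.875 1.750
2 2 10.047 0.094
3 2 4.607 2.465
4 2 12.819 -0.081
5 2 4.300 3.245
6 2 15.706 -0.547
7 2 2.910 4.200
8 2 19.115 -1.373
9 2 0.242 5.465
10 2 23.524 -2.672

(exact arithmetic carried between steps; '≈' marks a value shown rounded to 6 d.p. or computed from one; I and e_prev carry over from the previous line; the table rounds u and y to 3 d.p., halves away from zero)
n=0: y=0, sp=2, e=sp−y=2; I=2, D=e−e_prev=2; u=2·2+3/2·2+0·2=7; next y=-1/2·0+1/4·7=1.75
n=1: y=1.75, sp=2, e=sp−y=0.25; I=2.25, D=e−e_prev=-1.75; u=2·0.25+3/2·2.25+0·(-1.75)=3.875; next y=-1/2·1.75+1/4·3.875=0.09375
n=2: y=0.09375, sp=2, e=sp−y=1.90625; I=4.15625, D=e−e_prev=1.65625; u=2·1.90625+3/2·4.15625+0·1.65625=10.046875; next y=-1/2·0.09375+1/4·10.046875≈2.464844
n=3: y≈2.464844, sp=2, e=sp−y≈-0.464844; I≈3.691406, D=e−e_prev≈-2.371094; u=2·(-0.464844)+3/2·3.691406+0·(-2.371094)≈4.607422; next y=-1/2·2.464844+1/4·4.607422≈-0.080566
n=4: y≈-0.080566, sp=2, e=sp−y≈2.080566; I≈5.771973, D=e−e_prev≈2.545410; u=2·2.080566+3/2·5.771973+0·2.545410≈12.819092; next y=-1/2·(-0.080566)+1/4·12.819092≈3.245056
n=5: y≈3.245056, sp=2, e=sp−y≈-1.245056; I≈4.526917, D=e−e_prev≈-3.325623; u=2·(-1.245056)+3/2·4.526917+0·(-3.325623)≈4.300262; next y=-1/2·3.245056+1/4·4.300262≈-0.547462
n=6: y≈-0.547462, sp=2, e=sp−y≈2.547462; I≈7.074379, D=e−e_prev≈3.792519; u=2·2.547462+3/2·7.074379+0·3.792519≈15.706493; next y=-1/2·(-0.547462)+1/4·15.706493≈4.200355
n=7: y≈4.200355, sp=2, e=sp−y≈-2.200355; I≈4.874024, D=e−e_prev≈-4.747817; u=2·(-2.200355)+3/2·4.874024+0·(-4.747817)≈2.910327; next y=-1/2·4.200355+1/4·2.910327≈-1.372595
n=8: y≈-1.372595, sp=2, e=sp−y≈3.372595; I≈8.246620, D=e−e_prev≈5.572950; u=2·3.372595+3/2·8.246620+0·5.572950≈19.115121; next y=-1/2·(-1.372595)+1/4·19.115121≈5.465078
n=9: y≈5.465078, sp=2, e=sp−y≈-3.465078; I≈4.781542, D=e−e_prev≈-6.837673; u=2·(-3.465078)+3/2·4.781542+0·(-6.837673)≈0.242157; next y=-1/2·5.465078+1/4·0.242157≈-2.672000
n=10: y≈-2.672000, sp=2, e=sp−y≈4.672000; I≈9.453542, D=e−e_prev≈8.137077; u=2·4.672000+3/2·9.453542+0·8.137077≈23.524312; next y=-1/2·(-2.672000)+1/4·23.524312≈7.217078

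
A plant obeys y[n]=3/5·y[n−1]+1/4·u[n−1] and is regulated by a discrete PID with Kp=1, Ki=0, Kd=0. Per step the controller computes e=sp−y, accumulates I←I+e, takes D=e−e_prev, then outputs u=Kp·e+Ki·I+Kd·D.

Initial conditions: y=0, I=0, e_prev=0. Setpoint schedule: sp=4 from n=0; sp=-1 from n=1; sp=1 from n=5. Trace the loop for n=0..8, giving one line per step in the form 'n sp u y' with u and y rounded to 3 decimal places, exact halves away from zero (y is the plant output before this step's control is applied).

(exact arithmetic carried between steps; '≈' marks a value shown rounded to 6 d.p. or computed from one; I and e_prev carry over from the previous line; the table rounds u and y to 3 d.p., halves away from zero)
n=0: y=0, sp=4, e=sp−y=4; I=4, D=e−e_prev=4; u=1·4+0·4+0·4=4; next y=3/5·0+1/4·4=1
n=1: y=1, sp=-1, e=sp−y=-2; I=2, D=e−e_prev=-6; u=1·(-2)+0·2+0·(-6)=-2; next y=3/5·1+1/4·(-2)=0.1
n=2: y=0.1, sp=-1, e=sp−y=-1.1; I=0.9, D=e−e_prev=0.9; u=1·(-1.1)+0·0.9+0·0.9=-1.1; next y=3/5·0.1+1/4·(-1.1)=-0.215
n=3: y=-0.215, sp=-1, e=sp−y=-0.785; I=0.115, D=e−e_prev=0.315; u=1·(-0.785)+0·0.115+0·0.315=-0.785; next y=3/5·(-0.215)+1/4·(-0.785)=-0.32525
n=4: y=-0.32525, sp=-1, e=sp−y=-0.67475; I=-0.55975, D=e−e_prev=0.11025; u=1·(-0.67475)+0·(-0.55975)+0·0.11025=-0.67475; next y=3/5·(-0.32525)+1/4·(-0.67475)≈-0.363838
n=5: y≈-0.363838, sp=1, e=sp−y≈1.363838; I≈0.804088, D=e−e_prev≈2.038588; u=1·1.363838+0·0.804088+0·2.038588≈1.363838; next y=3/5·(-0.363838)+1/4·1.363838≈0.122657
n=6: y≈0.122657, sp=1, e=sp−y≈0.877343; I≈1.681431, D=e−e_prev≈-0.486494; u=1·0.877343+0·1.681431+0·(-0.486494)≈0.877343; next y=3/5·0.122657+1/4·0.877343≈0.292930
n=7: y≈0.292930, sp=1, e=sp−y≈0.707070; I≈2.388501, D=e−e_prev≈-0.170273; u=1·0.707070+0·2.388501+0·(-0.170273)≈0.707070; next y=3/5·0.292930+1/4·0.707070≈0.352525
n=8: y≈0.352525, sp=1, e=sp−y≈0.647475; I≈3.035975, D=e−e_prev≈-0.059596; u=1·0.647475+0·3.035975+0·(-0.059596)≈0.647475; next y=3/5·0.352525+1/4·0.647475≈0.373384

0 4 4.000 0.000
1 -1 -2.000 1.000
2 -1 -1.100 0.100
3 -1 -0.785 -0.215
4 -1 -0.675 -0.325
5 1 1.364 -0.364
6 1 0.877 0.123
7 1 0.707 0.293
8 1 0.647 0.353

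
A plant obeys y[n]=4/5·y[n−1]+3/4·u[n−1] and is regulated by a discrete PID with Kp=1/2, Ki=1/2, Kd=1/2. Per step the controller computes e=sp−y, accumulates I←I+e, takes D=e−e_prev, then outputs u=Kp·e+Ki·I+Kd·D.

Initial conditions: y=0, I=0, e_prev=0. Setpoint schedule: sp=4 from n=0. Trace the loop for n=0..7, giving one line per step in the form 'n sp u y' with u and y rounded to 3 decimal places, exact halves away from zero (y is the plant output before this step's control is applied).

(exact arithmetic carried between steps; '≈' marks a value shown rounded to 6 d.p. or computed from one; I and e_prev carry over from the previous line; the table rounds u and y to 3 d.p., halves away from zero)
n=0: y=0, sp=4, e=sp−y=4; I=4, D=e−e_prev=4; u=1/2·4+1/2·4+1/2·4=6; next y=4/5·0+3/4·6=4.5
n=1: y=4.5, sp=4, e=sp−y=-0.5; I=3.5, D=e−e_prev=-4.5; u=1/2·(-0.5)+1/2·3.5+1/2·(-4.5)=-0.75; next y=4/5·4.5+3/4·(-0.75)=3.0375
n=2: y=3.0375, sp=4, e=sp−y=0.9625; I=4.4625, D=e−e_prev=1.4625; u=1/2·0.9625+1/2·4.4625+1/2·1.4625=3.44375; next y=4/5·3.0375+3/4·3.44375≈5.012813
n=3: y≈5.012813, sp=4, e=sp−y≈-1.012813; I≈3.449688, D=e−e_prev≈-1.975313; u=1/2·(-1.012813)+1/2·3.449688+1/2·(-1.975313)≈0.230781; next y=4/5·5.012813+3/4·0.230781≈4.183336
n=4: y≈4.183336, sp=4, e=sp−y≈-0.183336; I≈3.266352, D=e−e_prev≈0.829477; u=1/2·(-0.183336)+1/2·3.266352+1/2·0.829477≈1.956246; next y=4/5·4.183336+3/4·1.956246≈4.813853
n=5: y≈4.813853, sp=4, e=sp−y≈-0.813853; I≈2.452498, D=e−e_prev≈-0.630517; u=1/2·(-0.813853)+1/2·2.452498+1/2·(-0.630517)≈0.504064; next y=4/5·4.813853+3/4·0.504064≈4.229130
n=6: y≈4.229130, sp=4, e=sp−y≈-0.229130; I≈2.223368, D=e−e_prev≈0.584723; u=1/2·(-0.229130)+1/2·2.223368+1/2·0.584723≈1.289480; next y=4/5·4.229130+3/4·1.289480≈4.350414
n=7: y≈4.350414, sp=4, e=sp−y≈-0.350414; I≈1.872953, D=e−e_prev≈-0.121284; u=1/2·(-0.350414)+1/2·1.872953+1/2·(-0.121284)≈0.700627; next y=4/5·4.350414+3/4·0.700627≈4.005802

0 4 6.000 0.000
1 4 -0.750 4.500
2 4 3.444 3.038
3 4 0.231 5.013
4 4 1.956 4.183
5 4 0.504 4.814
6 4 1.289 4.229
7 4 0.701 4.350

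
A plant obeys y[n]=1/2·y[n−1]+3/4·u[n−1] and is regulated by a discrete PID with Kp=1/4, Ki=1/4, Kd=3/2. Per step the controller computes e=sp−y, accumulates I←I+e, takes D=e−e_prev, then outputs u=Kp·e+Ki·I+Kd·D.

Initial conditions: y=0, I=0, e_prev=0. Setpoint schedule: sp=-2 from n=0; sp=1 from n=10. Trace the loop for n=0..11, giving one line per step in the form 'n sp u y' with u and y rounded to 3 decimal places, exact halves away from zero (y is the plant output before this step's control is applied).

(exact arithmetic carried between steps; '≈' marks a value shown rounded to 6 d.p. or computed from one; I and e_prev carry over from the previous line; the table rounds u and y to 3 d.p., halves away from zero)
n=0: y=0, sp=-2, e=sp−y=-2; I=-2, D=e−e_prev=-2; u=1/4·(-2)+1/4·(-2)+3/2·(-2)=-4; next y=1/2·0+3/4·(-4)=-3
n=1: y=-3, sp=-2, e=sp−y=1; I=-1, D=e−e_prev=3; u=1/4·1+1/4·(-1)+3/2·3=4.5; next y=1/2·(-3)+3/4·4.5=1.875
n=2: y=1.875, sp=-2, e=sp−y=-3.875; I=-4.875, D=e−e_prev=-4.875; u=1/4·(-3.875)+1/4·(-4.875)+3/2·(-4.875)=-9.5; next y=1/2·1.875+3/4·(-9.5)=-6.1875
n=3: y=-6.1875, sp=-2, e=sp−y=4.1875; I=-0.6875, D=e−e_prev=8.0625; u=1/4·4.1875+1/4·(-0.6875)+3/2·8.0625=12.96875; next y=1/2·(-6.1875)+3/4·12.96875≈6.632813
n=4: y≈6.632813, sp=-2, e=sp−y≈-8.632813; I≈-9.320313, D=e−e_prev≈-12.820313; u=1/4·(-8.632813)+1/4·(-9.320313)+3/2·(-12.820313)≈-23.71875; next y=1/2·6.632813+3/4·(-23.71875)≈-14.472656
n=5: y≈-14.472656, sp=-2, e=sp−y≈12.472656; I≈3.152344, D=e−e_prev≈21.105469; u=1/4·12.472656+1/4·3.152344+3/2·21.105469≈35.564453; next y=1/2·(-14.472656)+3/4·35.564453≈19.437012
n=6: y≈19.437012, sp=-2, e=sp−y≈-21.437012; I≈-18.284668, D=e−e_prev≈-33.909668; u=1/4·(-21.437012)+1/4·(-18.284668)+3/2·(-33.909668)≈-60.794922; next y=1/2·19.437012+3/4·(-60.794922)≈-35.877686
n=7: y≈-35.877686, sp=-2, e=sp−y≈33.877686; I≈15.593018, D=e−e_prev≈55.314697; u=1/4·33.877686+1/4·15.593018+3/2·55.314697≈95.339722; next y=1/2·(-35.877686)+3/4·95.339722≈53.565948
n=8: y≈53.565948, sp=-2, e=sp−y≈-55.565948; I≈-39.972931, D=e−e_prev≈-89.443634; u=1/4·(-55.565948)+1/4·(-39.972931)+3/2·(-89.443634)≈-158.050171; next y=1/2·53.565948+3/4·(-158.050171)≈-91.754654
n=9: y≈-91.754654, sp=-2, e=sp−y≈89.754654; I≈49.781723, D=e−e_prev≈145.320602; u=1/4·89.754654+1/4·49.781723+3/2·145.320602≈252.864998; next y=1/2·(-91.754654)+3/4·252.864998≈143.771421
n=10: y≈143.771421, sp=1, e=sp−y≈-142.771421; I≈-92.989698, D=e−e_prev≈-232.526075; u=1/4·(-142.771421)+1/4·(-92.989698)+3/2·(-232.526075)≈-407.729393; next y=1/2·143.771421+3/4·(-407.729393)≈-233.911334
n=11: y≈-233.911334, sp=1, e=sp−y≈234.911334; I≈141.921636, D=e−e_prev≈377.682755; u=1/4·234.911334+1/4·141.921636+3/2·377.682755≈660.732376; next y=1/2·(-233.911334)+3/4·660.732376≈378.593615

0 -2 -4.000 0.000
1 -2 4.500 -3.000
2 -2 -9.500 1.875
3 -2 12.969 -6.188
4 -2 -23.719 6.633
5 -2 35.564 -14.473
6 -2 -60.795 19.437
7 -2 95.340 -35.878
8 -2 -158.050 53.566
9 -2 252.865 -91.755
10 1 -407.729 143.771
11 1 660.732 -233.911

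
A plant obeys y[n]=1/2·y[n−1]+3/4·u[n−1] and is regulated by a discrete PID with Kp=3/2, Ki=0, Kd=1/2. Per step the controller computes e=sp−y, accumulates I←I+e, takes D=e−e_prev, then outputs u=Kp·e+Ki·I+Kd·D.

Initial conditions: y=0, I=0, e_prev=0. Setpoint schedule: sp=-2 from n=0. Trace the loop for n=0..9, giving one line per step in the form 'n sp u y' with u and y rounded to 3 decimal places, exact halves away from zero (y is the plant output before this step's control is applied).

0 -2 -4.000 0.000
1 -2 3.000 -3.000
2 -2 -6.000 0.750
3 -2 5.625 -4.125
4 -2 -9.375 2.156
5 -2 9.984 -5.953
6 -2 -15.000 4.512
7 -2 17.244 -8.994
8 -2 -24.369 8.436
9 -2 29.336 -14.059

(exact arithmetic carried between steps; '≈' marks a value shown rounded to 6 d.p. or computed from one; I and e_prev carry over from the previous line; the table rounds u and y to 3 d.p., halves away from zero)
n=0: y=0, sp=-2, e=sp−y=-2; I=-2, D=e−e_prev=-2; u=3/2·(-2)+0·(-2)+1/2·(-2)=-4; next y=1/2·0+3/4·(-4)=-3
n=1: y=-3, sp=-2, e=sp−y=1; I=-1, D=e−e_prev=3; u=3/2·1+0·(-1)+1/2·3=3; next y=1/2·(-3)+3/4·3=0.75
n=2: y=0.75, sp=-2, e=sp−y=-2.75; I=-3.75, D=e−e_prev=-3.75; u=3/2·(-2.75)+0·(-3.75)+1/2·(-3.75)=-6; next y=1/2·0.75+3/4·(-6)=-4.125
n=3: y=-4.125, sp=-2, e=sp−y=2.125; I=-1.625, D=e−e_prev=4.875; u=3/2·2.125+0·(-1.625)+1/2·4.875=5.625; next y=1/2·(-4.125)+3/4·5.625=2.15625
n=4: y=2.15625, sp=-2, e=sp−y=-4.15625; I=-5.78125, D=e−e_prev=-6.28125; u=3/2·(-4.15625)+0·(-5.78125)+1/2·(-6.28125)=-9.375; next y=1/2·2.15625+3/4·(-9.375)=-5.953125
n=5: y=-5.953125, sp=-2, e=sp−y=3.953125; I=-1.828125, D=e−e_prev=8.109375; u=3/2·3.953125+0·(-1.828125)+1/2·8.109375=9.984375; next y=1/2·(-5.953125)+3/4·9.984375≈4.511719
n=6: y≈4.511719, sp=-2, e=sp−y≈-6.511719; I≈-8.339844, D=e−e_prev≈-10.464844; u=3/2·(-6.511719)+0·(-8.339844)+1/2·(-10.464844)≈-15; next y=1/2·4.511719+3/4·(-15)≈-8.994141
n=7: y≈-8.994141, sp=-2, e=sp−y≈6.994141; I≈-1.345703, D=e−e_prev≈13.505859; u=3/2·6.994141+0·(-1.345703)+1/2·13.505859≈17.244141; next y=1/2·(-8.994141)+3/4·17.244141≈8.436035
n=8: y≈8.436035, sp=-2, e=sp−y≈-10.436035; I≈-11.781738, D=e−e_prev≈-17.430176; u=3/2·(-10.436035)+0·(-11.781738)+1/2·(-17.430176)≈-24.369141; next y=1/2·8.436035+3/4·(-24.369141)≈-14.058838
n=9: y≈-14.058838, sp=-2, e=sp−y≈12.058838; I≈0.277100, D=e−e_prev≈22.494873; u=3/2·12.058838+0·0.277100+1/2·22.494873≈29.335693; next y=1/2·(-14.058838)+3/4·29.335693≈14.972351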